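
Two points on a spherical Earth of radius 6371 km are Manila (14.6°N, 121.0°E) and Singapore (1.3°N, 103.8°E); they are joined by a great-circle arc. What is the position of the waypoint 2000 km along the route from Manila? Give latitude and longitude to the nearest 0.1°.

≈ 3.6°N, 106.6°E

From cos δ = sin φ₁ sin φ₂ + cos φ₁ cos φ₂ cos Δλ, the central angle is δ ≈ 0.377 rad (21.6°). The total great-circle distance is δ·R ≈ 0.377 × 6371 ≈ 2399 km, so the target fraction is f = 2000/2399 ≈ 0.834.
Interpolate at f ≈ 0.834 with slerp weights a = sin((1−f)δ)/sin δ ≈ 0.170, b = sin(fδ)/sin δ ≈ 0.840.
p = a·p₁ + b·p₂ ≈ (-0.285, 0.956, 0.062); φ = arcsin(p_z) ≈ 3.55°, λ = atan2(p_y, p_x) ≈ 106.60°.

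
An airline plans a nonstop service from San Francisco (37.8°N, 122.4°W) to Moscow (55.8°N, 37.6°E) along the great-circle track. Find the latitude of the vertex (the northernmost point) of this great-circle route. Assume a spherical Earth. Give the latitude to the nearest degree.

The great circle lies in the plane with unit normal n̂ = (p₁ × p₂)/|p₁ × p₂|.
Here n̂_z ≈ +0.153; the vertex latitude is φ_max = arccos|n̂_z| ≈ 81.2°.
Check via Clairaut: cos φ_max = |cos φ₁| · sin C = cos(37.8°)·sin(11.1°) ≈ 0.153, again giving ≈ 81.2°.

≈ 81°N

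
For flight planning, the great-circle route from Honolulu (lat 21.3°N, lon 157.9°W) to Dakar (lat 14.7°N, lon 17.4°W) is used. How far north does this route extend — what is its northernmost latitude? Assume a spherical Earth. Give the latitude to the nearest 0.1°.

The great circle lies in the plane with unit normal n̂ = (p₁ × p₂)/|p₁ × p₂|.
Here n̂_z ≈ +0.719; the vertex latitude is φ_max = arccos|n̂_z| ≈ 44.1°.

≈ 44.1°N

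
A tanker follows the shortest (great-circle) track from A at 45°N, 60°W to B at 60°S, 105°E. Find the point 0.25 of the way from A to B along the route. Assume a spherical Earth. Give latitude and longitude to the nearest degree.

≈ 7°N, 44°W

Convert each endpoint to a unit vector on the sphere (x = cos φ cos λ, y = cos φ sin λ, z = sin φ).
The central angle between the endpoints is δ = arccos(p₁·p₂) ≈ 2.837 rad (162.5°).
Interpolate at f = 0.25 with slerp weights a = sin((1−f)δ)/sin δ ≈ 2.828, b = sin(fδ)/sin δ ≈ 2.169.
p = a·p₁ + b·p₂ ≈ (0.719, -0.684, 0.121); φ = arcsin(p_z) ≈ 6.96°, λ = atan2(p_y, p_x) ≈ -43.57°.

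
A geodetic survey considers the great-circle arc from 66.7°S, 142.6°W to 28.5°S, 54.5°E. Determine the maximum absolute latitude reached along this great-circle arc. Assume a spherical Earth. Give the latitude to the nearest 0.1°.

≈ 84.1°S

The great circle lies in the plane with unit normal n̂ = (p₁ × p₂)/|p₁ × p₂|.
Here n̂_z ≈ -0.103; the vertex latitude is φ_max = arccos|n̂_z| ≈ 84.1°.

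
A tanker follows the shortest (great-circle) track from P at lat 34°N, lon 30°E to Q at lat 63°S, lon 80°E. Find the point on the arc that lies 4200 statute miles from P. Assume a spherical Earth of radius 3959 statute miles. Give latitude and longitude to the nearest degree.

Convert each endpoint to a unit vector on the sphere (x = cos φ cos λ, y = cos φ sin λ, z = sin φ).
The central angle between the endpoints is δ = arccos(p₁·p₂) ≈ 1.830 rad (104.9°). The total great-circle distance is δ·R ≈ 1.830 × 3959 ≈ 7245 mi, so the target fraction is f = 4200/7245 ≈ 0.580.
Interpolate at f ≈ 0.580 with slerp weights a = sin((1−f)δ)/sin δ ≈ 0.720, b = sin(fδ)/sin δ ≈ 0.903.
p = a·p₁ + b·p₂ ≈ (0.588, 0.702, -0.402); φ = arcsin(p_z) ≈ -23.71°, λ = atan2(p_y, p_x) ≈ 50.06°.

≈ lat 24°S, lon 50°E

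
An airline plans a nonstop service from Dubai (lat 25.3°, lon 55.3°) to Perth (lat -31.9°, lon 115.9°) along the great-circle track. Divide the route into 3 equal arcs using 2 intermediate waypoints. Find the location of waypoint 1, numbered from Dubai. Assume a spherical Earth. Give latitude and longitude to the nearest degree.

The haversine formula gives a central angle δ ≈ 1.419 rad (81.3°) between the endpoints.
Interpolate at f = 1/3 with slerp weights a = sin((1−f)δ)/sin δ ≈ 0.821, b = sin(fδ)/sin δ ≈ 0.461.
p = a·p₁ + b·p₂ ≈ (0.251, 0.962, 0.107); φ = arcsin(p_z) ≈ 6.15°, λ = atan2(p_y, p_x) ≈ 75.35°.

≈ lat 6°, lon 75°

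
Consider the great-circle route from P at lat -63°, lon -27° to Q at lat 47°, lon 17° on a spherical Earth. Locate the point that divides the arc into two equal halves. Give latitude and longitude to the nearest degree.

≈ lat -9°, lon 0°

The haversine formula gives a central angle δ ≈ 2.014 rad (115.4°) between the endpoints.
Interpolate at f = 1/2 with slerp weights a = sin((1−f)δ)/sin δ ≈ 0.936, b = sin(fδ)/sin δ ≈ 0.936.
p = a·p₁ + b·p₂ ≈ (0.989, -0.006, -0.149); φ = arcsin(p_z) ≈ -8.59°, λ = atan2(p_y, p_x) ≈ -0.36°.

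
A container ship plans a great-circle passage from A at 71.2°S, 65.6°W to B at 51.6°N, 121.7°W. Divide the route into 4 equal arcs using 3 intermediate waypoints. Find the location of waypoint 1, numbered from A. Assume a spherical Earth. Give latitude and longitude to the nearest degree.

Convert each endpoint to a unit vector on the sphere (x = cos φ cos λ, y = cos φ sin λ, z = sin φ).
The central angle between the endpoints is δ = arccos(p₁·p₂) ≈ 2.253 rad (129.1°).
Interpolate at f = 1/4 with slerp weights a = sin((1−f)δ)/sin δ ≈ 1.279, b = sin(fδ)/sin δ ≈ 0.688.
p = a·p₁ + b·p₂ ≈ (-0.054, -0.739, -0.672); φ = arcsin(p_z) ≈ -42.21°, λ = atan2(p_y, p_x) ≈ -94.19°.

≈ 42°S, 94°W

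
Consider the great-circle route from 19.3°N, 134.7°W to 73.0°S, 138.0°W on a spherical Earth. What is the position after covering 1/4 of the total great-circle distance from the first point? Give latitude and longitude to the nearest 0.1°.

≈ 3.8°S, 135.1°W

Write both endpoints as unit vectors p₁, p₂ with components (cos φ cos λ, cos φ sin λ, sin φ).
The central angle between the endpoints is δ = arccos(p₁·p₂) ≈ 1.611 rad (92.3°).
Interpolate at f = 1/4 with slerp weights a = sin((1−f)δ)/sin δ ≈ 0.936, b = sin(fδ)/sin δ ≈ 0.392.
p = a·p₁ + b·p₂ ≈ (-0.707, -0.705, -0.066); φ = arcsin(p_z) ≈ -3.78°, λ = atan2(p_y, p_x) ≈ -135.08°.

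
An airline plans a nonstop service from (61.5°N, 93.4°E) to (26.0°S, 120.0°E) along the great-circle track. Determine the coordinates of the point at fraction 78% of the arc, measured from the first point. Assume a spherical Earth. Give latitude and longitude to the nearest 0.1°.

Convert each endpoint to a unit vector on the sphere (x = cos φ cos λ, y = cos φ sin λ, z = sin φ).
The central angle between the endpoints is δ = arccos(p₁·p₂) ≈ 1.573 rad (90.1°).
Interpolate at f = 0.78 with slerp weights a = sin((1−f)δ)/sin δ ≈ 0.339, b = sin(fδ)/sin δ ≈ 0.941.
p = a·p₁ + b·p₂ ≈ (-0.433, 0.894, -0.115); φ = arcsin(p_z) ≈ -6.58°, λ = atan2(p_y, p_x) ≈ 115.82°.

≈ (6.6°S, 115.8°E)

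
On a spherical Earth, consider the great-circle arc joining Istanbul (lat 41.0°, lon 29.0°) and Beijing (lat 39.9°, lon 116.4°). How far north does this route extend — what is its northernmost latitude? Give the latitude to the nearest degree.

≈ 50°

The great circle lies in the plane with unit normal n̂ = (p₁ × p₂)/|p₁ × p₂|.
Here n̂_z ≈ +0.647; the vertex latitude is φ_max = arccos|n̂_z| ≈ 49.7°.
Check via Clairaut: cos φ_max = |cos φ₁| · sin C = cos(41.0°)·sin(59.0°) ≈ 0.647, again giving ≈ 49.7°.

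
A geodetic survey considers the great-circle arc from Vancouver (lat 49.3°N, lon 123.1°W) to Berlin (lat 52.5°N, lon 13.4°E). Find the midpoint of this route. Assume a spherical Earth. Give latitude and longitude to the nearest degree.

Write both endpoints as unit vectors p₁, p₂ with components (cos φ cos λ, cos φ sin λ, sin φ).
The central angle between the endpoints is δ = arccos(p₁·p₂) ≈ 1.252 rad (71.7°).
Interpolate at f = 1/2 with slerp weights a = sin((1−f)δ)/sin δ ≈ 0.617, b = sin(fδ)/sin δ ≈ 0.617.
p = a·p₁ + b·p₂ ≈ (0.146, -0.250, 0.957); φ = arcsin(p_z) ≈ 73.18°, λ = atan2(p_y, p_x) ≈ -59.77°.

≈ lat 73°N, lon 60°W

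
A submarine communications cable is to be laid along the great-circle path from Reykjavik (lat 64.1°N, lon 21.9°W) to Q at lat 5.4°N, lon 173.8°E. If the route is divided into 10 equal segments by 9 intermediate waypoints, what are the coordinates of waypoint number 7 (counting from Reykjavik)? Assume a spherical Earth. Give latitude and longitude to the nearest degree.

The haversine formula gives a central angle δ ≈ 1.911 rad (109.5°) between the endpoints.
Interpolate at f = 7/10 with slerp weights a = sin((1−f)δ)/sin δ ≈ 0.576, b = sin(fδ)/sin δ ≈ 1.032.
p = a·p₁ + b·p₂ ≈ (-0.788, 0.017, 0.615); φ = arcsin(p_z) ≈ 37.94°, λ = atan2(p_y, p_x) ≈ 178.75°.

≈ lat 38°N, lon 179°E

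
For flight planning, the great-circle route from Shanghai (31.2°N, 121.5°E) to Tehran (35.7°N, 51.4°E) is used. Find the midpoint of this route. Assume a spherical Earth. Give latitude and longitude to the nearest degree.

≈ (39°N, 87°E)

Write both endpoints as unit vectors p₁, p₂ with components (cos φ cos λ, cos φ sin λ, sin φ).
The central angle between the endpoints is δ = arccos(p₁·p₂) ≈ 1.002 rad (57.4°).
Interpolate at f = 1/2 with slerp weights a = sin((1−f)δ)/sin δ ≈ 0.570, b = sin(fδ)/sin δ ≈ 0.570.
p = a·p₁ + b·p₂ ≈ (0.034, 0.778, 0.628); φ = arcsin(p_z) ≈ 38.90°, λ = atan2(p_y, p_x) ≈ 87.49°.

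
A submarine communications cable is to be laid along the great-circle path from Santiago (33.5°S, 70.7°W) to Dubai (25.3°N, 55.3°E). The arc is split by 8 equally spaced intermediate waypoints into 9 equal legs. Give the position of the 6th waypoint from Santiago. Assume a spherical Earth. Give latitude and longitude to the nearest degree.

Convert each endpoint to a unit vector on the sphere (x = cos φ cos λ, y = cos φ sin λ, z = sin φ).
The central angle between the endpoints is δ = arccos(p₁·p₂) ≈ 2.317 rad (132.8°).
Interpolate at f = 6/9 with slerp weights a = sin((1−f)δ)/sin δ ≈ 0.951, b = sin(fδ)/sin δ ≈ 1.362.
p = a·p₁ + b·p₂ ≈ (0.963, 0.264, 0.057); φ = arcsin(p_z) ≈ 3.28°, λ = atan2(p_y, p_x) ≈ 15.33°.

≈ 3°N, 15°E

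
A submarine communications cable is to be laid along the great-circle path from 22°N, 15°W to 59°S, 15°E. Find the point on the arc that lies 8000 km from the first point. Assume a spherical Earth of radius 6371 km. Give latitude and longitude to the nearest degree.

Convert each endpoint to a unit vector on the sphere (x = cos φ cos λ, y = cos φ sin λ, z = sin φ).
The central angle between the endpoints is δ = arccos(p₁·p₂) ≈ 1.478 rad (84.7°). The total great-circle distance is δ·R ≈ 1.478 × 6371 ≈ 9418 km, so the target fraction is f = 8000/9418 ≈ 0.849.
Interpolate at f ≈ 0.849 with slerp weights a = sin((1−f)δ)/sin δ ≈ 0.222, b = sin(fδ)/sin δ ≈ 0.955.
p = a·p₁ + b·p₂ ≈ (0.674, 0.074, -0.735); φ = arcsin(p_z) ≈ -47.34°, λ = atan2(p_y, p_x) ≈ 6.28°.

≈ 47°S, 6°E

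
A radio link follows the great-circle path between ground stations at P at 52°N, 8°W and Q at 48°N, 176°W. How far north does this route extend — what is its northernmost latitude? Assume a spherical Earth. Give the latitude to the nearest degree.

≈ 85°N

The great circle lies in the plane with unit normal n̂ = (p₁ × p₂)/|p₁ × p₂|.
Here n̂_z ≈ -0.087; the vertex latitude is φ_max = arccos|n̂_z| ≈ 85.0°.
Check via Clairaut: cos φ_max = |cos φ₁| · sin C = cos(52.0°)·sin(8.1°) ≈ 0.087, again giving ≈ 85.0°.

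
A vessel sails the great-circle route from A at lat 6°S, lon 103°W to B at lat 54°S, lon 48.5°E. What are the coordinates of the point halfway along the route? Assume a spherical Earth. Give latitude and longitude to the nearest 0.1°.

Convert each endpoint to a unit vector on the sphere (x = cos φ cos λ, y = cos φ sin λ, z = sin φ).
The central angle between the endpoints is δ = arccos(p₁·p₂) ≈ 2.014 rad (115.4°).
Interpolate at f = 1/2 with slerp weights a = sin((1−f)δ)/sin δ ≈ 0.936, b = sin(fδ)/sin δ ≈ 0.936.
p = a·p₁ + b·p₂ ≈ (0.155, -0.495, -0.855); φ = arcsin(p_z) ≈ -58.76°, λ = atan2(p_y, p_x) ≈ -72.60°.

≈ lat 58.8°S, lon 72.6°W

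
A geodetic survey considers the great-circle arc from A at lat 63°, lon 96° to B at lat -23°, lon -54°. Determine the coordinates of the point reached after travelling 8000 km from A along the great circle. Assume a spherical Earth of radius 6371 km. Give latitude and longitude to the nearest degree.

The haversine formula gives a central angle δ ≈ 2.360 rad (135.2°) between the endpoints. The total great-circle distance is δ·R ≈ 2.360 × 6371 ≈ 15038 km, so the target fraction is f = 8000/15038 ≈ 0.532.
Interpolate at f ≈ 0.532 with slerp weights a = sin((1−f)δ)/sin δ ≈ 1.269, b = sin(fδ)/sin δ ≈ 1.350.
p = a·p₁ + b·p₂ ≈ (0.670, -0.433, 0.603); φ = arcsin(p_z) ≈ 37.07°, λ = atan2(p_y, p_x) ≈ -32.84°.

≈ lat 37°, lon -33°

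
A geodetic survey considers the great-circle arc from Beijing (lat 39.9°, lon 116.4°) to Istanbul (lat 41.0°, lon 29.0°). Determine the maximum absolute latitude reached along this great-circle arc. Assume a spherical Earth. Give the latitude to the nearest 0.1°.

≈ 49.7°

The great circle lies in the plane with unit normal n̂ = (p₁ × p₂)/|p₁ × p₂|.
Here n̂_z ≈ -0.647; the vertex latitude is φ_max = arccos|n̂_z| ≈ 49.7°.
Check via Clairaut: cos φ_max = |cos φ₁| · sin C = cos(39.9°)·sin(57.4°) ≈ 0.647, again giving ≈ 49.7°.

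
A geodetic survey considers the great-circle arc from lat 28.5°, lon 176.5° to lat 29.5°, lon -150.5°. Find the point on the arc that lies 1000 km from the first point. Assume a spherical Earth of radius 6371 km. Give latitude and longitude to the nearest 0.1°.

Convert each endpoint to a unit vector on the sphere (x = cos φ cos λ, y = cos φ sin λ, z = sin φ).
The central angle between the endpoints is δ = arccos(p₁·p₂) ≈ 0.502 rad (28.8°). The total great-circle distance is δ·R ≈ 0.502 × 6371 ≈ 3201 km, so the target fraction is f = 1000/3201 ≈ 0.312.
Interpolate at f ≈ 0.312 with slerp weights a = sin((1−f)δ)/sin δ ≈ 0.703, b = sin(fδ)/sin δ ≈ 0.325.
p = a·p₁ + b·p₂ ≈ (-0.863, -0.101, 0.495); φ = arcsin(p_z) ≈ 29.70°, λ = atan2(p_y, p_x) ≈ -173.30°.

≈ lat 29.7°, lon -173.3°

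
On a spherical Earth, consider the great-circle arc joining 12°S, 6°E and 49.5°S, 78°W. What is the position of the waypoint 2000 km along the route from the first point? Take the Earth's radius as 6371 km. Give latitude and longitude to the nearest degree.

Write both endpoints as unit vectors p₁, p₂ with components (cos φ cos λ, cos φ sin λ, sin φ).
The central angle between the endpoints is δ = arccos(p₁·p₂) ≈ 1.344 rad (77.0°). The total great-circle distance is δ·R ≈ 1.344 × 6371 ≈ 8565 km, so the target fraction is f = 2000/8565 ≈ 0.234.
Interpolate at f ≈ 0.234 with slerp weights a = sin((1−f)δ)/sin δ ≈ 0.880, b = sin(fδ)/sin δ ≈ 0.317.
p = a·p₁ + b·p₂ ≈ (0.899, -0.111, -0.424); φ = arcsin(p_z) ≈ -25.08°, λ = atan2(p_y, p_x) ≈ -7.06°.

≈ 25°S, 7°W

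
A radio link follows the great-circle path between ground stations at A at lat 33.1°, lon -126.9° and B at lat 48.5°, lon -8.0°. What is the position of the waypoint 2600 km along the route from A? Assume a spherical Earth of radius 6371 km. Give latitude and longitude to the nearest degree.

≈ lat 50°, lon -105°

Convert each endpoint to a unit vector on the sphere (x = cos φ cos λ, y = cos φ sin λ, z = sin φ).
The central angle between the endpoints is δ = arccos(p₁·p₂) ≈ 1.430 rad (81.9°). The total great-circle distance is δ·R ≈ 1.430 × 6371 ≈ 9108 km, so the target fraction is f = 2600/9108 ≈ 0.285.
Interpolate at f ≈ 0.285 with slerp weights a = sin((1−f)δ)/sin δ ≈ 0.861, b = sin(fδ)/sin δ ≈ 0.401.
p = a·p₁ + b·p₂ ≈ (-0.170, -0.614, 0.771); φ = arcsin(p_z) ≈ 50.41°, λ = atan2(p_y, p_x) ≈ -105.50°.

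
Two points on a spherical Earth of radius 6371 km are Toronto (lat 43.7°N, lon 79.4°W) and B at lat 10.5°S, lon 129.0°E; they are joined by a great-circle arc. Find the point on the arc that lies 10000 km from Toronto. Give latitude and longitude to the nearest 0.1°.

From cos δ = sin φ₁ sin φ₂ + cos φ₁ cos φ₂ cos Δλ, the central angle is δ ≈ 2.421 rad (138.7°). The total great-circle distance is δ·R ≈ 2.421 × 6371 ≈ 15422 km, so the target fraction is f = 10000/15422 ≈ 0.648.
Interpolate at f ≈ 0.648 with slerp weights a = sin((1−f)δ)/sin δ ≈ 1.139, b = sin(fδ)/sin δ ≈ 1.515.
p = a·p₁ + b·p₂ ≈ (-0.786, 0.348, 0.511); φ = arcsin(p_z) ≈ 30.73°, λ = atan2(p_y, p_x) ≈ 156.11°.

≈ lat 30.7°N, lon 156.1°E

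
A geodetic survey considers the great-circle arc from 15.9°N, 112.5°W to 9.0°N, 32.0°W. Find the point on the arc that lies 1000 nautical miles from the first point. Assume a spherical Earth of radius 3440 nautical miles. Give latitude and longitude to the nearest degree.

≈ 17°N, 95°W

The haversine formula gives a central angle δ ≈ 1.370 rad (78.5°) between the endpoints. The total great-circle distance is δ·R ≈ 1.370 × 3440 ≈ 4712 nmi, so the target fraction is f = 1000/4712 ≈ 0.212.
Interpolate at f ≈ 0.212 with slerp weights a = sin((1−f)δ)/sin δ ≈ 0.900, b = sin(fδ)/sin δ ≈ 0.293.
p = a·p₁ + b·p₂ ≈ (-0.086, -0.952, 0.292); φ = arcsin(p_z) ≈ 16.99°, λ = atan2(p_y, p_x) ≈ -95.17°.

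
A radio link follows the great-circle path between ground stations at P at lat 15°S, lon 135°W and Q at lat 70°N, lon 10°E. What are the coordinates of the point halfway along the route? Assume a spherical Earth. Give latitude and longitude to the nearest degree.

≈ lat 44°N, lon 119°W

Write both endpoints as unit vectors p₁, p₂ with components (cos φ cos λ, cos φ sin λ, sin φ).
The central angle between the endpoints is δ = arccos(p₁·p₂) ≈ 2.110 rad (120.9°).
Interpolate at f = 1/2 with slerp weights a = sin((1−f)δ)/sin δ ≈ 1.014, b = sin(fδ)/sin δ ≈ 1.014.
p = a·p₁ + b·p₂ ≈ (-0.351, -0.632, 0.690); φ = arcsin(p_z) ≈ 43.67°, λ = atan2(p_y, p_x) ≈ -119.04°.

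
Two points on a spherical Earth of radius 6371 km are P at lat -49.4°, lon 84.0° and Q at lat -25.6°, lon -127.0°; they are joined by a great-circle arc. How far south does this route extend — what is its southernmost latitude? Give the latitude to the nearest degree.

The great circle lies in the plane with unit normal n̂ = (p₁ × p₂)/|p₁ × p₂|.
Here n̂_z ≈ +0.307; the vertex latitude is φ_max = arccos|n̂_z| ≈ 72.1°.
Check via Clairaut: cos φ_max = |cos φ₁| · sin C = cos(49.4°)·sin(151.9°) ≈ 0.307, again giving ≈ 72.1°.

≈ -72°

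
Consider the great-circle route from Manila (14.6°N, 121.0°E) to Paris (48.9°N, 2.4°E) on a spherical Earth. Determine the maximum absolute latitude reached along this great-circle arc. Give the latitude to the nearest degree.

The great circle lies in the plane with unit normal n̂ = (p₁ × p₂)/|p₁ × p₂|.
Here n̂_z ≈ -0.562; the vertex latitude is φ_max = arccos|n̂_z| ≈ 55.8°.
Check via Clairaut: cos φ_max = |cos φ₁| · sin C = cos(14.6°)·sin(35.5°) ≈ 0.562, again giving ≈ 55.8°.

≈ 56°N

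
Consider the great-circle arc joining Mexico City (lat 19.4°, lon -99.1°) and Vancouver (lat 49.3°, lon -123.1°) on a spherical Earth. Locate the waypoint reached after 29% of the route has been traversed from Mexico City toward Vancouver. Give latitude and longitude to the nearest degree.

≈ lat 28°, lon -104°

From cos δ = sin φ₁ sin φ₂ + cos φ₁ cos φ₂ cos Δλ, the central angle is δ ≈ 0.620 rad (35.5°).
Interpolate at f = 0.29 with slerp weights a = sin((1−f)δ)/sin δ ≈ 0.733, b = sin(fδ)/sin δ ≈ 0.308.
p = a·p₁ + b·p₂ ≈ (-0.219, -0.851, 0.477); φ = arcsin(p_z) ≈ 28.49°, λ = atan2(p_y, p_x) ≈ -104.43°.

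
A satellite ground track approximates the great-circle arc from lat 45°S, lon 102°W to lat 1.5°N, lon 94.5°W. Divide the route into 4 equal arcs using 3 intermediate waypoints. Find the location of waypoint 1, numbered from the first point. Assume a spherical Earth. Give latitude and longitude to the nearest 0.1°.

Write both endpoints as unit vectors p₁, p₂ with components (cos φ cos λ, cos φ sin λ, sin φ).
The central angle between the endpoints is δ = arccos(p₁·p₂) ≈ 0.820 rad (47.0°).
Interpolate at f = 1/4 with slerp weights a = sin((1−f)δ)/sin δ ≈ 0.789, b = sin(fδ)/sin δ ≈ 0.278.
p = a·p₁ + b·p₂ ≈ (-0.138, -0.823, -0.551); φ = arcsin(p_z) ≈ -33.41°, λ = atan2(p_y, p_x) ≈ -99.51°.

≈ lat 33.4°S, lon 99.5°W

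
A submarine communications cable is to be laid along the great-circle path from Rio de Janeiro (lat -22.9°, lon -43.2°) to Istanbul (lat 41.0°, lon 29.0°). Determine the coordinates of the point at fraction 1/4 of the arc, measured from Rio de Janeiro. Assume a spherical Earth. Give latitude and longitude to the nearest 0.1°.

≈ lat -6.1°, lon -26.7°

Convert each endpoint to a unit vector on the sphere (x = cos φ cos λ, y = cos φ sin λ, z = sin φ).
The central angle between the endpoints is δ = arccos(p₁·p₂) ≈ 1.614 rad (92.5°).
Interpolate at f = 1/4 with slerp weights a = sin((1−f)δ)/sin δ ≈ 0.937, b = sin(fδ)/sin δ ≈ 0.393.
p = a·p₁ + b·p₂ ≈ (0.888, -0.447, -0.107); φ = arcsin(p_z) ≈ -6.12°, λ = atan2(p_y, p_x) ≈ -26.70°.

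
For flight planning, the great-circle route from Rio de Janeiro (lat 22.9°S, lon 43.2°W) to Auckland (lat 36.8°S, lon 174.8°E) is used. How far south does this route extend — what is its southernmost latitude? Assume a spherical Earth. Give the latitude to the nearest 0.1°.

≈ 61.0°S

The great circle lies in the plane with unit normal n̂ = (p₁ × p₂)/|p₁ × p₂|.
Here n̂_z ≈ -0.484; the vertex latitude is φ_max = arccos|n̂_z| ≈ 61.0°.
Check via Clairaut: cos φ_max = |cos φ₁| · sin C = cos(22.9°)·sin(148.3°) ≈ 0.484, again giving ≈ 61.0°.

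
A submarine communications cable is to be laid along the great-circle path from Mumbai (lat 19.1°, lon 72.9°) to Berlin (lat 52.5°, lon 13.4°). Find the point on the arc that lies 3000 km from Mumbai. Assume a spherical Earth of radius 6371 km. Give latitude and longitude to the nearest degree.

Convert each endpoint to a unit vector on the sphere (x = cos φ cos λ, y = cos φ sin λ, z = sin φ).
The central angle between the endpoints is δ = arccos(p₁·p₂) ≈ 0.987 rad (56.5°). The total great-circle distance is δ·R ≈ 0.987 × 6371 ≈ 6285 km, so the target fraction is f = 3000/6285 ≈ 0.477.
Interpolate at f ≈ 0.477 with slerp weights a = sin((1−f)δ)/sin δ ≈ 0.591, b = sin(fδ)/sin δ ≈ 0.544.
p = a·p₁ + b·p₂ ≈ (0.486, 0.611, 0.625); φ = arcsin(p_z) ≈ 38.68°, λ = atan2(p_y, p_x) ≈ 51.47°.

≈ lat 39°, lon 51°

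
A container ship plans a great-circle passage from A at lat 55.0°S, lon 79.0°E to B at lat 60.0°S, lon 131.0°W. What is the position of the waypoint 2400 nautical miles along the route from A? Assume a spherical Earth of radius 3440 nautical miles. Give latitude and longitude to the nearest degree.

Convert each endpoint to a unit vector on the sphere (x = cos φ cos λ, y = cos φ sin λ, z = sin φ).
The central angle between the endpoints is δ = arccos(p₁·p₂) ≈ 1.092 rad (62.5°). The total great-circle distance is δ·R ≈ 1.092 × 3440 ≈ 3755 nmi, so the target fraction is f = 2400/3755 ≈ 0.639.
Interpolate at f ≈ 0.639 with slerp weights a = sin((1−f)δ)/sin δ ≈ 0.433, b = sin(fδ)/sin δ ≈ 0.724.
p = a·p₁ + b·p₂ ≈ (-0.190, -0.030, -0.981); φ = arcsin(p_z) ≈ -78.90°, λ = atan2(p_y, p_x) ≈ -171.14°.

≈ lat 79°S, lon 171°W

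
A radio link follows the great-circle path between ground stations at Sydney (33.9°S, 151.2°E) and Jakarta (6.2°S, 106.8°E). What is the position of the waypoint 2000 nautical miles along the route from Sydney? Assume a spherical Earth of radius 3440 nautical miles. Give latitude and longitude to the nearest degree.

From cos δ = sin φ₁ sin φ₂ + cos φ₁ cos φ₂ cos Δλ, the central angle is δ ≈ 0.863 rad (49.5°). The total great-circle distance is δ·R ≈ 0.863 × 3440 ≈ 2970 nmi, so the target fraction is f = 2000/2970 ≈ 0.673.
Interpolate at f ≈ 0.673 with slerp weights a = sin((1−f)δ)/sin δ ≈ 0.366, b = sin(fδ)/sin δ ≈ 0.723.
p = a·p₁ + b·p₂ ≈ (-0.474, 0.834, -0.282); φ = arcsin(p_z) ≈ -16.40°, λ = atan2(p_y, p_x) ≈ 119.61°.

≈ (16°S, 120°E)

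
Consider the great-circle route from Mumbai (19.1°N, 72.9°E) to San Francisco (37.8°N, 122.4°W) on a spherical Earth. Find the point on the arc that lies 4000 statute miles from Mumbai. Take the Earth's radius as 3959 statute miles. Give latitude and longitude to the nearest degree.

≈ (72°N, 114°E)

Write both endpoints as unit vectors p₁, p₂ with components (cos φ cos λ, cos φ sin λ, sin φ).
The central angle between the endpoints is δ = arccos(p₁·p₂) ≈ 2.117 rad (121.3°). The total great-circle distance is δ·R ≈ 2.117 × 3959 ≈ 8382 mi, so the target fraction is f = 4000/8382 ≈ 0.477.
Interpolate at f ≈ 0.477 with slerp weights a = sin((1−f)δ)/sin δ ≈ 1.047, b = sin(fδ)/sin δ ≈ 0.991.
p = a·p₁ + b·p₂ ≈ (-0.129, 0.284, 0.950); φ = arcsin(p_z) ≈ 71.83°, λ = atan2(p_y, p_x) ≈ 114.41°.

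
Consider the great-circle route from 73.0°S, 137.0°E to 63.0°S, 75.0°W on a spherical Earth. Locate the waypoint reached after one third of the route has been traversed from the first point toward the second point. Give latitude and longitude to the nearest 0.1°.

≈ 83.7°S, 170.1°W

From cos δ = sin φ₁ sin φ₂ + cos φ₁ cos φ₂ cos Δλ, the central angle is δ ≈ 0.738 rad (42.3°).
Interpolate at f = 1/3 with slerp weights a = sin((1−f)δ)/sin δ ≈ 0.702, b = sin(fδ)/sin δ ≈ 0.362.
p = a·p₁ + b·p₂ ≈ (-0.108, -0.019, -0.994); φ = arcsin(p_z) ≈ -83.73°, λ = atan2(p_y, p_x) ≈ -170.12°.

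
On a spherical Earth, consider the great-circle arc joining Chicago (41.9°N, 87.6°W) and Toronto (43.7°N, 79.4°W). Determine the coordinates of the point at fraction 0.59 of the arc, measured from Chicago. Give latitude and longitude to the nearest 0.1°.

≈ 43.0°N, 82.8°W

The haversine formula gives a central angle δ ≈ 0.110 rad (6.3°) between the endpoints.
Interpolate at f = 0.59 with slerp weights a = sin((1−f)δ)/sin δ ≈ 0.411, b = sin(fδ)/sin δ ≈ 0.591.
p = a·p₁ + b·p₂ ≈ (0.091, -0.725, 0.682); φ = arcsin(p_z) ≈ 43.03°, λ = atan2(p_y, p_x) ≈ -82.82°.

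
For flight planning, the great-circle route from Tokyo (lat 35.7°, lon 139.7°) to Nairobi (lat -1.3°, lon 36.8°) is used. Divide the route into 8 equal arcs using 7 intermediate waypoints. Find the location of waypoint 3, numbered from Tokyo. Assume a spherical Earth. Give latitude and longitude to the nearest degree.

≈ lat 31°, lon 94°

Write both endpoints as unit vectors p₁, p₂ with components (cos φ cos λ, cos φ sin λ, sin φ).
The central angle between the endpoints is δ = arccos(p₁·p₂) ≈ 1.767 rad (101.2°).
Interpolate at f = 3/8 with slerp weights a = sin((1−f)δ)/sin δ ≈ 0.910, b = sin(fδ)/sin δ ≈ 0.627.
p = a·p₁ + b·p₂ ≈ (-0.062, 0.854, 0.517); φ = arcsin(p_z) ≈ 31.13°, λ = atan2(p_y, p_x) ≈ 94.15°.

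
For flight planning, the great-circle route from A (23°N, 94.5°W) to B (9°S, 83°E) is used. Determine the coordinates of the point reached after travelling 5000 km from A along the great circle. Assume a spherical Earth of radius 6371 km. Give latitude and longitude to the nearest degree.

Convert each endpoint to a unit vector on the sphere (x = cos φ cos λ, y = cos φ sin λ, z = sin φ).
The central angle between the endpoints is δ = arccos(p₁·p₂) ≈ 2.894 rad (165.8°). The total great-circle distance is δ·R ≈ 2.894 × 6371 ≈ 18436 km, so the target fraction is f = 5000/18436 ≈ 0.271.
Interpolate at f ≈ 0.271 with slerp weights a = sin((1−f)δ)/sin δ ≈ 3.500, b = sin(fδ)/sin δ ≈ 2.880.
p = a·p₁ + b·p₂ ≈ (0.094, -0.388, 0.917); φ = arcsin(p_z) ≈ 66.47°, λ = atan2(p_y, p_x) ≈ -76.39°.

≈ (66°N, 76°W)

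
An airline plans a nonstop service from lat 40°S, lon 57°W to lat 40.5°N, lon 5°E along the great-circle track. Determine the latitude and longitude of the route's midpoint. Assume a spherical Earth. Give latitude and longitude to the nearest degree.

Write both endpoints as unit vectors p₁, p₂ with components (cos φ cos λ, cos φ sin λ, sin φ).
The central angle between the endpoints is δ = arccos(p₁·p₂) ≈ 1.715 rad (98.3°).
Interpolate at f = 1/2 with slerp weights a = sin((1−f)δ)/sin δ ≈ 0.764, b = sin(fδ)/sin δ ≈ 0.764.
p = a·p₁ + b·p₂ ≈ (0.898, -0.440, 0.005); φ = arcsin(p_z) ≈ 0.29°, λ = atan2(p_y, p_x) ≈ -26.13°.

≈ lat 0°N, lon 26°W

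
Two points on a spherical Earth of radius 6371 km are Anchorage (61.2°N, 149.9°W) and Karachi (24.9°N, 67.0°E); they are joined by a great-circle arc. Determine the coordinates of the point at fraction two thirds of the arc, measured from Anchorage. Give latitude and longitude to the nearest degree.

Convert each endpoint to a unit vector on the sphere (x = cos φ cos λ, y = cos φ sin λ, z = sin φ).
The central angle between the endpoints is δ = arccos(p₁·p₂) ≈ 1.551 rad (88.9°).
Interpolate at f = 2/3 with slerp weights a = sin((1−f)δ)/sin δ ≈ 0.494, b = sin(fδ)/sin δ ≈ 0.860.
p = a·p₁ + b·p₂ ≈ (0.099, 0.598, 0.795); φ = arcsin(p_z) ≈ 52.68°, λ = atan2(p_y, p_x) ≈ 80.64°.

≈ 53°N, 81°E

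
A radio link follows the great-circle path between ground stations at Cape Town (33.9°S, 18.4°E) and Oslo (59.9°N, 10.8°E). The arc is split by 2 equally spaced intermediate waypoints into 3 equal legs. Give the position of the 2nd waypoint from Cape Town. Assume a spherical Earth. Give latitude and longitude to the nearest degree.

Convert each endpoint to a unit vector on the sphere (x = cos φ cos λ, y = cos φ sin λ, z = sin φ).
The central angle between the endpoints is δ = arccos(p₁·p₂) ≈ 1.641 rad (94.0°).
Interpolate at f = 2/3 with slerp weights a = sin((1−f)δ)/sin δ ≈ 0.521, b = sin(fδ)/sin δ ≈ 0.891.
p = a·p₁ + b·p₂ ≈ (0.849, 0.220, 0.480); φ = arcsin(p_z) ≈ 28.67°, λ = atan2(p_y, p_x) ≈ 14.54°.

≈ (29°N, 15°E)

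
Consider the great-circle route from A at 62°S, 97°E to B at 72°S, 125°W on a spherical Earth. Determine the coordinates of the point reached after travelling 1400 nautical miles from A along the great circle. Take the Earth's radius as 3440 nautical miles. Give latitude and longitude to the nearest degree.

The haversine formula gives a central angle δ ≈ 0.750 rad (43.0°) between the endpoints. The total great-circle distance is δ·R ≈ 0.750 × 3440 ≈ 2579 nmi, so the target fraction is f = 1400/2579 ≈ 0.543.
Interpolate at f ≈ 0.543 with slerp weights a = sin((1−f)δ)/sin δ ≈ 0.493, b = sin(fδ)/sin δ ≈ 0.581.
p = a·p₁ + b·p₂ ≈ (-0.131, 0.083, -0.988); φ = arcsin(p_z) ≈ -81.08°, λ = atan2(p_y, p_x) ≈ 147.76°.

≈ 81°S, 148°E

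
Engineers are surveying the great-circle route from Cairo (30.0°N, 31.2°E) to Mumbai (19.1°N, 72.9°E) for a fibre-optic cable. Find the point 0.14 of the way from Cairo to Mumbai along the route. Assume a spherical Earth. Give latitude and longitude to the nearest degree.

≈ (29°N, 37°E)

Write both endpoints as unit vectors p₁, p₂ with components (cos φ cos λ, cos φ sin λ, sin φ).
The central angle between the endpoints is δ = arccos(p₁·p₂) ≈ 0.685 rad (39.2°).
Interpolate at f = 0.14 with slerp weights a = sin((1−f)δ)/sin δ ≈ 0.878, b = sin(fδ)/sin δ ≈ 0.151.
p = a·p₁ + b·p₂ ≈ (0.693, 0.531, 0.489); φ = arcsin(p_z) ≈ 29.25°, λ = atan2(p_y, p_x) ≈ 37.46°.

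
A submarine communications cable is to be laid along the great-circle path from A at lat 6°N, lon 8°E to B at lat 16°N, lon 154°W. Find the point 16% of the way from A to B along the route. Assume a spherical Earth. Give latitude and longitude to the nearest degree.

≈ lat 24°N, lon 8°W

From cos δ = sin φ₁ sin φ₂ + cos φ₁ cos φ₂ cos Δλ, the central angle is δ ≈ 2.647 rad (151.7°).
Interpolate at f = 0.16 with slerp weights a = sin((1−f)δ)/sin δ ≈ 1.675, b = sin(fδ)/sin δ ≈ 0.867.
p = a·p₁ + b·p₂ ≈ (0.900, -0.133, 0.414); φ = arcsin(p_z) ≈ 24.45°, λ = atan2(p_y, p_x) ≈ -8.43°.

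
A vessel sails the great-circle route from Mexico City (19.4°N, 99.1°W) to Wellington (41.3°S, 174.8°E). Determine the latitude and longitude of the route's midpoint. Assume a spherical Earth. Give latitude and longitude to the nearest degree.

≈ 15°S, 136°W

Write both endpoints as unit vectors p₁, p₂ with components (cos φ cos λ, cos φ sin λ, sin φ).
The central angle between the endpoints is δ = arccos(p₁·p₂) ≈ 1.743 rad (99.8°).
Interpolate at f = 1/2 with slerp weights a = sin((1−f)δ)/sin δ ≈ 0.777, b = sin(fδ)/sin δ ≈ 0.777.
p = a·p₁ + b·p₂ ≈ (-0.697, -0.670, -0.255); φ = arcsin(p_z) ≈ -14.75°, λ = atan2(p_y, p_x) ≈ -136.11°.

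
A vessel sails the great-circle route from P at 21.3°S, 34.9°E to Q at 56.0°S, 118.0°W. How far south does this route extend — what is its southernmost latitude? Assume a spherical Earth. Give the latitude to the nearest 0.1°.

≈ 76.1°S

The great circle lies in the plane with unit normal n̂ = (p₁ × p₂)/|p₁ × p₂|.
Here n̂_z ≈ -0.241; the vertex latitude is φ_max = arccos|n̂_z| ≈ 76.1°.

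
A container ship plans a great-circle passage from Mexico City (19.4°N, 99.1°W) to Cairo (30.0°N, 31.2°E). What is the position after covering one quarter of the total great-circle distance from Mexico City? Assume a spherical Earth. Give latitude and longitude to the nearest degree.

Write both endpoints as unit vectors p₁, p₂ with components (cos φ cos λ, cos φ sin λ, sin φ).
The central angle between the endpoints is δ = arccos(p₁·p₂) ≈ 1.941 rad (111.2°).
Interpolate at f = 1/4 with slerp weights a = sin((1−f)δ)/sin δ ≈ 1.066, b = sin(fδ)/sin δ ≈ 0.501.
p = a·p₁ + b·p₂ ≈ (0.212, -0.768, 0.604); φ = arcsin(p_z) ≈ 37.18°, λ = atan2(p_y, p_x) ≈ -74.59°.

≈ (37°N, 75°W)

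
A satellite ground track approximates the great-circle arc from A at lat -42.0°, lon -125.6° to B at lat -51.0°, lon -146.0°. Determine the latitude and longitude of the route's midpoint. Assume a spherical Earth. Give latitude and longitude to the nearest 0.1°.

≈ lat -47.0°, lon -134.9°

From cos δ = sin φ₁ sin φ₂ + cos φ₁ cos φ₂ cos Δλ, the central angle is δ ≈ 0.290 rad (16.6°).
Interpolate at f = 1/2 with slerp weights a = sin((1−f)δ)/sin δ ≈ 0.505, b = sin(fδ)/sin δ ≈ 0.505.
p = a·p₁ + b·p₂ ≈ (-0.482, -0.483, -0.731); φ = arcsin(p_z) ≈ -46.95°, λ = atan2(p_y, p_x) ≈ -134.95°.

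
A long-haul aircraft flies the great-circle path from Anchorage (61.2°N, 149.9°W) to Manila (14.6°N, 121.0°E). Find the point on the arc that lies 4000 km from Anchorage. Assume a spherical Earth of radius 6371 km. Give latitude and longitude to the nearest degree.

Convert each endpoint to a unit vector on the sphere (x = cos φ cos λ, y = cos φ sin λ, z = sin φ).
The central angle between the endpoints is δ = arccos(p₁·p₂) ≈ 1.341 rad (76.8°). The total great-circle distance is δ·R ≈ 1.341 × 6371 ≈ 8541 km, so the target fraction is f = 4000/8541 ≈ 0.468.
Interpolate at f ≈ 0.468 with slerp weights a = sin((1−f)δ)/sin δ ≈ 0.672, b = sin(fδ)/sin δ ≈ 0.603.
p = a·p₁ + b·p₂ ≈ (-0.581, 0.338, 0.741); φ = arcsin(p_z) ≈ 47.78°, λ = atan2(p_y, p_x) ≈ 149.78°.

≈ (48°N, 150°E)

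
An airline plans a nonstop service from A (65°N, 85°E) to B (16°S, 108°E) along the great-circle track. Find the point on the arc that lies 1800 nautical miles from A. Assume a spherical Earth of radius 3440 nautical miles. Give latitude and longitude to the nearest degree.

≈ (36°N, 99°E)

From cos δ = sin φ₁ sin φ₂ + cos φ₁ cos φ₂ cos Δλ, the central angle is δ ≈ 1.446 rad (82.9°). The total great-circle distance is δ·R ≈ 1.446 × 3440 ≈ 4975 nmi, so the target fraction is f = 1800/4975 ≈ 0.362.
Interpolate at f ≈ 0.362 with slerp weights a = sin((1−f)δ)/sin δ ≈ 0.804, b = sin(fδ)/sin δ ≈ 0.504.
p = a·p₁ + b·p₂ ≈ (-0.120, 0.799, 0.590); φ = arcsin(p_z) ≈ 36.13°, λ = atan2(p_y, p_x) ≈ 98.54°.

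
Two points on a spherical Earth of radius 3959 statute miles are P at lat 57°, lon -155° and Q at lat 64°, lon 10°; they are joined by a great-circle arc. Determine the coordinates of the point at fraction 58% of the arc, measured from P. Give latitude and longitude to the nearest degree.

≈ lat 86°, lon -56°

Convert each endpoint to a unit vector on the sphere (x = cos φ cos λ, y = cos φ sin λ, z = sin φ).
The central angle between the endpoints is δ = arccos(p₁·p₂) ≈ 1.020 rad (58.5°).
Interpolate at f = 0.58 with slerp weights a = sin((1−f)δ)/sin δ ≈ 0.488, b = sin(fδ)/sin δ ≈ 0.655.
p = a·p₁ + b·p₂ ≈ (0.042, -0.062, 0.997); φ = arcsin(p_z) ≈ 85.69°, λ = atan2(p_y, p_x) ≈ -56.12°.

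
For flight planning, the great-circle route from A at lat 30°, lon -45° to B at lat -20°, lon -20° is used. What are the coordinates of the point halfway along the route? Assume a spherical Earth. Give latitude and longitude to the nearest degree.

The haversine formula gives a central angle δ ≈ 0.968 rad (55.5°) between the endpoints.
Interpolate at f = 1/2 with slerp weights a = sin((1−f)δ)/sin δ ≈ 0.565, b = sin(fδ)/sin δ ≈ 0.565.
p = a·p₁ + b·p₂ ≈ (0.845, -0.528, 0.089); φ = arcsin(p_z) ≈ 5.12°, λ = atan2(p_y, p_x) ≈ -31.98°.

≈ lat 5°, lon -32°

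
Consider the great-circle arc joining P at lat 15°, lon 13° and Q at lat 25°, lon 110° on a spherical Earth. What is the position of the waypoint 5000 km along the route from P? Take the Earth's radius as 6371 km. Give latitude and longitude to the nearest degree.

≈ lat 29°, lon 59°

Write both endpoints as unit vectors p₁, p₂ with components (cos φ cos λ, cos φ sin λ, sin φ).
The central angle between the endpoints is δ = arccos(p₁·p₂) ≈ 1.568 rad (89.8°). The total great-circle distance is δ·R ≈ 1.568 × 6371 ≈ 9990 km, so the target fraction is f = 5000/9990 ≈ 0.500.
Interpolate at f ≈ 0.500 with slerp weights a = sin((1−f)δ)/sin δ ≈ 0.706, b = sin(fδ)/sin δ ≈ 0.707.
p = a·p₁ + b·p₂ ≈ (0.445, 0.755, 0.481); φ = arcsin(p_z) ≈ 28.77°, λ = atan2(p_y, p_x) ≈ 59.49°.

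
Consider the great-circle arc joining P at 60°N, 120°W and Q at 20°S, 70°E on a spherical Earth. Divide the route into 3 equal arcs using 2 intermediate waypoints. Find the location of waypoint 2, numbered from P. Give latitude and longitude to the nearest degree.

≈ 26°N, 76°E

From cos δ = sin φ₁ sin φ₂ + cos φ₁ cos φ₂ cos Δλ, the central angle is δ ≈ 2.432 rad (139.4°).
Interpolate at f = 2/3 with slerp weights a = sin((1−f)δ)/sin δ ≈ 1.113, b = sin(fδ)/sin δ ≈ 1.534.
p = a·p₁ + b·p₂ ≈ (0.215, 0.872, 0.439); φ = arcsin(p_z) ≈ 26.07°, λ = atan2(p_y, p_x) ≈ 76.18°.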